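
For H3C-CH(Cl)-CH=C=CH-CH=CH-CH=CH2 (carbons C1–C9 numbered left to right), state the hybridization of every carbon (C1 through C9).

C1 sp3, C2 sp3, C3 sp2, C4 sp, C5 sp2, C6 sp2, C7 sp2, C8 sp2, C9 sp2

C1 has 4 σ bonds: steric number 4 → sp3.
C2 — 4 σ bonds. Steric number 4, so sp3.
C3 has 3 σ bonds, plus one π bond: steric number 3 → sp2.
C4 carries 2 σ bonds, plus two π bonds, giving a steric number of 2, so it is sp.
C5 is sp2: 3 σ bonds, plus one π bond, 3 electron-density regions.
C6: 3 σ bonds, plus one π bond — 3 electron domains, sp2.
C7 is sp2: 3 σ bonds, plus one π bond, 3 electron-density regions.
C8 has 3 σ bonds, plus one π bond: steric number 3 → sp2.
C9: 3 σ bonds, plus one π bond — 3 electron domains, sp2.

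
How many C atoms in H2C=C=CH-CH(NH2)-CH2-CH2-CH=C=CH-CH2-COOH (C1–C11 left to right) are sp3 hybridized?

4

C1: sp2
C2: sp
C3: sp2
C4: sp3 ✓
C5: sp3 ✓
C6: sp3 ✓
C7: sp2
C8: sp
C9: sp2
C10: sp3 ✓
C11: sp2
C4, C5, C6, C10 → 4 sp3 carbons.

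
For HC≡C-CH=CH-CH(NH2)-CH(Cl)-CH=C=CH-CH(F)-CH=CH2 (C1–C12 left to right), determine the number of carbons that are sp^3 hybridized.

3

C1: sp
C2: sp
C3: sp2
C4: sp2
C5: sp3 ✓
C6: sp3 ✓
C7: sp2
C8: sp
C9: sp2
C10: sp3 ✓
C11: sp2
C12: sp2
C5, C6, C10 → 3 sp3 carbons.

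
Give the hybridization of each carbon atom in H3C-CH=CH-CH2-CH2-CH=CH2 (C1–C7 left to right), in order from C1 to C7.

C1 has 4 σ bonds: steric number 4 → sp3.
C2 — 3 σ bonds, plus one π bond. Steric number 3, so sp2.
C3: 3 σ bonds, plus one π bond; 3 regions of electron density → sp2.
C4 is sp3: 4 σ bonds, 4 electron-density regions.
C5: 4 σ bonds — 4 electron domains, sp3.
C6 carries 3 σ bonds, plus one π bond, giving a steric number of 3, so it is sp2.
C7 (3 σ bonds, plus one π bond) has steric number 3: sp2.

C1 sp3, C2 sp2, C3 sp2, C4 sp3, C5 sp3, C6 sp2, C7 sp2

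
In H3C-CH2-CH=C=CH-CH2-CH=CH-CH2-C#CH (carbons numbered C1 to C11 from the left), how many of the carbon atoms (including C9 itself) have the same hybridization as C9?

4

C9 is sp3 (only σ bonds).
C1: sp3 ✓
C2: sp3 ✓
C3: sp2
C4: sp
C5: sp2
C6: sp3 ✓
C7: sp2
C8: sp2
C9: sp3 ✓
C10: sp
C11: sp
4 carbons are sp3.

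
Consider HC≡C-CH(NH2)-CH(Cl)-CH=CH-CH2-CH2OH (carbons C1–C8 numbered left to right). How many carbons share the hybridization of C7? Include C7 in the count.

4

C7 is sp3 (only σ bonds).
C1: sp
C2: sp
C3: sp3 ✓
C4: sp3 ✓
C5: sp2
C6: sp2
C7: sp3 ✓
C8: sp3 ✓
4 carbons are sp3.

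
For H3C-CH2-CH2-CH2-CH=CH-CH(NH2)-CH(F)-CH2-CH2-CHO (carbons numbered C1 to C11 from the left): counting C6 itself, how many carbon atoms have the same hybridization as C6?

C6 is sp2 (one π bond).
C1: sp3
C2: sp3
C3: sp3
C4: sp3
C5: sp2 ✓
C6: sp2 ✓
C7: sp3
C8: sp3
C9: sp3
C10: sp3
C11: sp2 ✓
3 carbons are sp2.

3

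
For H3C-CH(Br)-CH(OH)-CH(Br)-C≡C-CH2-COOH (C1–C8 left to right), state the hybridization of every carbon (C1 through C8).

C1 sp3, C2 sp3, C3 sp3, C4 sp3, C5 sp, C6 sp, C7 sp3, C8 sp2

C1: 4 σ bonds; 4 regions of electron density → sp3.
C2 is sp3: 4 σ bonds, 4 electron-density regions.
C3 is sp3: 4 σ bonds, 4 electron-density regions.
C4 (4 σ bonds) has steric number 4: sp3.
C5 has 2 σ bonds, plus two π bonds: steric number 2 → sp.
C6: 2 σ bonds, plus two π bonds; 2 regions of electron density → sp.
C7 (4 σ bonds) has steric number 4: sp3.
C8: 3 σ bonds, plus one π bond; 3 regions of electron density → sp2.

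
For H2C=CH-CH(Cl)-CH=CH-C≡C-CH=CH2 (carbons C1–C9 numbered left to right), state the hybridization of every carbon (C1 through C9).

C1 is sp2: 3 σ bonds, plus one π bond, 3 electron-density regions.
C2 carries 3 σ bonds, plus one π bond, giving a steric number of 3, so it is sp2.
C3 (4 σ bonds) has steric number 4: sp3.
C4 (3 σ bonds, plus one π bond) has steric number 3: sp2.
C5: 3 σ bonds, plus one π bond — 3 electron domains, sp2.
C6 has 2 σ bonds, plus two π bonds: steric number 2 → sp.
C7 carries 2 σ bonds, plus two π bonds, giving a steric number of 2, so it is sp.
C8 is sp2: 3 σ bonds, plus one π bond, 3 electron-density regions.
C9 (3 σ bonds, plus one π bond) has steric number 3: sp2.

C1 sp2, C2 sp2, C3 sp3, C4 sp2, C5 sp2, C6 sp, C7 sp, C8 sp2, C9 sp2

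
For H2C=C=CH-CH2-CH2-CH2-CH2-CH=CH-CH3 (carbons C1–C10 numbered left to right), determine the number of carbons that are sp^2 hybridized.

C1: sp2 ✓
C2: sp
C3: sp2 ✓
C4: sp3
C5: sp3
C6: sp3
C7: sp3
C8: sp2 ✓
C9: sp2 ✓
C10: sp3
C1, C3, C8, C9 → 4 sp2 carbons.

4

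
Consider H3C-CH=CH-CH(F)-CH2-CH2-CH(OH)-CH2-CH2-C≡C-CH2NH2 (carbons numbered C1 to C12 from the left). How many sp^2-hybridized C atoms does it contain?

2

C1: sp3
C2: sp2 ✓
C3: sp2 ✓
C4: sp3
C5: sp3
C6: sp3
C7: sp3
C8: sp3
C9: sp3
C10: sp
C11: sp
C12: sp3
C2, C3 → 2 sp2 carbons.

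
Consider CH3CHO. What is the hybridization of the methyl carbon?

sp^3

The methyl carbon: 4 σ bonds — 4 electron domains, sp3.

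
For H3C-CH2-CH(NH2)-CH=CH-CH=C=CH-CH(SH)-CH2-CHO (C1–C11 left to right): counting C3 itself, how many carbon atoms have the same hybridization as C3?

5

C3 is sp3 (only σ bonds).
C1: sp3 ✓
C2: sp3 ✓
C3: sp3 ✓
C4: sp2
C5: sp2
C6: sp2
C7: sp
C8: sp2
C9: sp3 ✓
C10: sp3 ✓
C11: sp2
5 carbons are sp3.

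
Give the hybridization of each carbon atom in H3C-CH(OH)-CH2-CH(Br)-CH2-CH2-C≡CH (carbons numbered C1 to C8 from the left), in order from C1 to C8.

C1 sp3, C2 sp3, C3 sp3, C4 sp3, C5 sp3, C6 sp3, C7 sp, C8 sp

C1: 4 σ bonds — 4 electron domains, sp3.
C2 has 4 σ bonds: steric number 4 → sp3.
C3 (4 σ bonds) has steric number 4: sp3.
C4 carries 4 σ bonds, giving a steric number of 4, so it is sp3.
C5 is sp3: 4 σ bonds, 4 electron-density regions.
C6: 4 σ bonds — 4 electron domains, sp3.
C7: 2 σ bonds, plus two π bonds — 2 electron domains, sp.
C8: 2 σ bonds, plus two π bonds — 2 electron domains, sp.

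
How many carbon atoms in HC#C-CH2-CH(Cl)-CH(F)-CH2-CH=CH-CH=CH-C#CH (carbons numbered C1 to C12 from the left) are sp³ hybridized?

4

C1: sp
C2: sp
C3: sp3 ✓
C4: sp3 ✓
C5: sp3 ✓
C6: sp3 ✓
C7: sp2
C8: sp2
C9: sp2
C10: sp2
C11: sp
C12: sp
C3, C4, C5, C6 → 4 sp3 carbons.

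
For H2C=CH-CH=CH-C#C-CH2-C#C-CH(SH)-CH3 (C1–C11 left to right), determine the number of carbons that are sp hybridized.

4

C1: sp2
C2: sp2
C3: sp2
C4: sp2
C5: sp ✓
C6: sp ✓
C7: sp3
C8: sp ✓
C9: sp ✓
C10: sp3
C11: sp3
C5, C6, C8, C9 → 4 sp carbons.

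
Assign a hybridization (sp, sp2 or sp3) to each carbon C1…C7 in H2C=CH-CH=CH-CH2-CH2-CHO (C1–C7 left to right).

C1 (3 σ bonds, plus one π bond) has steric number 3: sp2.
C2 — 3 σ bonds, plus one π bond. Steric number 3, so sp2.
C3 has 3 σ bonds, plus one π bond: steric number 3 → sp2.
C4 — 3 σ bonds, plus one π bond. Steric number 3, so sp2.
C5 carries 4 σ bonds, giving a steric number of 4, so it is sp3.
C6 — 4 σ bonds. Steric number 4, so sp3.
C7 is sp2: 3 σ bonds, plus one π bond, 3 electron-density regions.

C1 sp2, C2 sp2, C3 sp2, C4 sp2, C5 sp3, C6 sp3, C7 sp2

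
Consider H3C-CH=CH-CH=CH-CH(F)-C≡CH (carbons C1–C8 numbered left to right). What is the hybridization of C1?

sp3

C1 is sp3: 4 σ bonds, 4 electron-density regions.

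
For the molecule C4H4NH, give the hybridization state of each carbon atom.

Each carbon atom: 3 σ bonds, plus one π bond; 3 regions of electron density → sp2.

sp^2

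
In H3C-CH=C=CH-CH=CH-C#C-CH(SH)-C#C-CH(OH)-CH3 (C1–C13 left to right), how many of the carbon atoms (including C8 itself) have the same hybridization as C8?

C8 is sp (two π bonds).
C1: sp3
C2: sp2
C3: sp ✓
C4: sp2
C5: sp2
C6: sp2
C7: sp ✓
C8: sp ✓
C9: sp3
C10: sp ✓
C11: sp ✓
C12: sp3
C13: sp3
5 carbons are sp.

5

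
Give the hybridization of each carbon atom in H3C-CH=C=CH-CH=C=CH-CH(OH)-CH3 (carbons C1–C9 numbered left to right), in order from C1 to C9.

C1 sp3, C2 sp2, C3 sp, C4 sp2, C5 sp2, C6 sp, C7 sp2, C8 sp3, C9 sp3

C1 carries 4 σ bonds, giving a steric number of 4, so it is sp3.
C2 (3 σ bonds, plus one π bond) has steric number 3: sp2.
C3 (2 σ bonds, plus two π bonds) has steric number 2: sp.
C4 — 3 σ bonds, plus one π bond. Steric number 3, so sp2.
C5 is sp2: 3 σ bonds, plus one π bond, 3 electron-density regions.
C6 is sp: 2 σ bonds, plus two π bonds, 2 electron-density regions.
C7: 3 σ bonds, plus one π bond — 3 electron domains, sp2.
C8 (4 σ bonds) has steric number 4: sp3.
C9: 4 σ bonds; 4 regions of electron density → sp3.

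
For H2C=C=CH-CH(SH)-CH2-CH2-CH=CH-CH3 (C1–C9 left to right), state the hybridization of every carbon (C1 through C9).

C1 sp2, C2 sp, C3 sp2, C4 sp3, C5 sp3, C6 sp3, C7 sp2, C8 sp2, C9 sp3

C1 carries 3 σ bonds, plus one π bond, giving a steric number of 3, so it is sp2.
C2: 2 σ bonds, plus two π bonds — 2 electron domains, sp.
C3: 3 σ bonds, plus one π bond — 3 electron domains, sp2.
C4 — 4 σ bonds. Steric number 4, so sp3.
C5 — 4 σ bonds. Steric number 4, so sp3.
C6 carries 4 σ bonds, giving a steric number of 4, so it is sp3.
C7 carries 3 σ bonds, plus one π bond, giving a steric number of 3, so it is sp2.
C8: 3 σ bonds, plus one π bond — 3 electron domains, sp2.
C9: 4 σ bonds; 4 regions of electron density → sp3.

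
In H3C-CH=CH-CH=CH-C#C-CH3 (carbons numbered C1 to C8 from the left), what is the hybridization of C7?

C7 — 2 σ bonds, plus two π bonds. Steric number 2, so sp.

sp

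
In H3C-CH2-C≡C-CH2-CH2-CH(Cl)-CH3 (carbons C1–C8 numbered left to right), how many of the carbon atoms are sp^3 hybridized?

C1: sp3 ✓
C2: sp3 ✓
C3: sp
C4: sp
C5: sp3 ✓
C6: sp3 ✓
C7: sp3 ✓
C8: sp3 ✓
C1, C2, C5, C6, C7, C8 → 6 sp3 carbons.

6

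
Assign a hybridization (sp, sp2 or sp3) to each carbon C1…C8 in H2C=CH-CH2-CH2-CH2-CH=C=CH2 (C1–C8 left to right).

C1 sp2, C2 sp2, C3 sp3, C4 sp3, C5 sp3, C6 sp2, C7 sp, C8 sp2

C1 — 3 σ bonds, plus one π bond. Steric number 3, so sp2.
C2 is sp2: 3 σ bonds, plus one π bond, 3 electron-density regions.
C3 — 4 σ bonds. Steric number 4, so sp3.
C4 — 4 σ bonds. Steric number 4, so sp3.
C5 is sp3: 4 σ bonds, 4 electron-density regions.
C6: 3 σ bonds, plus one π bond — 3 electron domains, sp2.
C7 has 2 σ bonds, plus two π bonds: steric number 2 → sp.
C8: 3 σ bonds, plus one π bond; 3 regions of electron density → sp2.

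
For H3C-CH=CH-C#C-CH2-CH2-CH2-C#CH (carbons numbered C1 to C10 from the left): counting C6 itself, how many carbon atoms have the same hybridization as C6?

C6 is sp3 (only σ bonds).
C1: sp3 ✓
C2: sp2
C3: sp2
C4: sp
C5: sp
C6: sp3 ✓
C7: sp3 ✓
C8: sp3 ✓
C9: sp
C10: sp
4 carbons are sp3.

4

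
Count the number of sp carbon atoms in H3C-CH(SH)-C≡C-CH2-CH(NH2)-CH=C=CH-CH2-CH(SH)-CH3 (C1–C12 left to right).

3

C1: sp3
C2: sp3
C3: sp ✓
C4: sp ✓
C5: sp3
C6: sp3
C7: sp2
C8: sp ✓
C9: sp2
C10: sp3
C11: sp3
C12: sp3
C3, C4, C8 → 3 sp carbons.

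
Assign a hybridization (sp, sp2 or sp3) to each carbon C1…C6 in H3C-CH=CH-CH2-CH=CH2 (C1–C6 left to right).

C1 sp3, C2 sp2, C3 sp2, C4 sp3, C5 sp2, C6 sp2

C1 is sp3: 4 σ bonds, 4 electron-density regions.
C2 has 3 σ bonds, plus one π bond: steric number 3 → sp2.
C3: 3 σ bonds, plus one π bond — 3 electron domains, sp2.
C4 carries 4 σ bonds, giving a steric number of 4, so it is sp3.
C5 has 3 σ bonds, plus one π bond: steric number 3 → sp2.
C6 carries 3 σ bonds, plus one π bond, giving a steric number of 3, so it is sp2.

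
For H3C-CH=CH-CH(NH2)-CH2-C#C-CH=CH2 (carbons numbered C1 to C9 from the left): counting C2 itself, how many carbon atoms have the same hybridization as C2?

4

C2 is sp2 (one π bond).
C1: sp3
C2: sp2 ✓
C3: sp2 ✓
C4: sp3
C5: sp3
C6: sp
C7: sp
C8: sp2 ✓
C9: sp2 ✓
4 carbons are sp2.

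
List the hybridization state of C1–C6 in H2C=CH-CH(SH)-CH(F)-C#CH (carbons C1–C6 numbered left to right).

C1 sp2, C2 sp2, C3 sp3, C4 sp3, C5 sp, C6 sp

C1 carries 3 σ bonds, plus one π bond, giving a steric number of 3, so it is sp2.
C2 — 3 σ bonds, plus one π bond. Steric number 3, so sp2.
C3: 4 σ bonds; 4 regions of electron density → sp3.
C4: 4 σ bonds; 4 regions of electron density → sp3.
C5 (2 σ bonds, plus two π bonds) has steric number 2: sp.
C6 is sp: 2 σ bonds, plus two π bonds, 2 electron-density regions.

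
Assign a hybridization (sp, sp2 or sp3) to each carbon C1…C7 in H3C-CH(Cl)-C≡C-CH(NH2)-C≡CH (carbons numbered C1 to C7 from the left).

C1: 4 σ bonds; 4 regions of electron density → sp3.
C2 (4 σ bonds) has steric number 4: sp3.
C3: 2 σ bonds, plus two π bonds — 2 electron domains, sp.
C4: 2 σ bonds, plus two π bonds; 2 regions of electron density → sp.
C5: 4 σ bonds; 4 regions of electron density → sp3.
C6: 2 σ bonds, plus two π bonds; 2 regions of electron density → sp.
C7 — 2 σ bonds, plus two π bonds. Steric number 2, so sp.

C1 sp3, C2 sp3, C3 sp, C4 sp, C5 sp3, C6 sp, C7 sp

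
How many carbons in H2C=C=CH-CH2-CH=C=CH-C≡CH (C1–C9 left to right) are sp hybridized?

4

C1: sp2
C2: sp ✓
C3: sp2
C4: sp3
C5: sp2
C6: sp ✓
C7: sp2
C8: sp ✓
C9: sp ✓
C2, C6, C8, C9 → 4 sp carbons.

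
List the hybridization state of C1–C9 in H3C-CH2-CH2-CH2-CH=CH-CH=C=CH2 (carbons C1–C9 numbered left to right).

C1: 4 σ bonds; 4 regions of electron density → sp3.
C2 (4 σ bonds) has steric number 4: sp3.
C3: 4 σ bonds — 4 electron domains, sp3.
C4 — 4 σ bonds. Steric number 4, so sp3.
C5 — 3 σ bonds, plus one π bond. Steric number 3, so sp2.
C6 is sp2: 3 σ bonds, plus one π bond, 3 electron-density regions.
C7 carries 3 σ bonds, plus one π bond, giving a steric number of 3, so it is sp2.
C8: 2 σ bonds, plus two π bonds; 2 regions of electron density → sp.
C9 (3 σ bonds, plus one π bond) has steric number 3: sp2.

C1 sp3, C2 sp3, C3 sp3, C4 sp3, C5 sp2, C6 sp2, C7 sp2, C8 sp, C9 sp2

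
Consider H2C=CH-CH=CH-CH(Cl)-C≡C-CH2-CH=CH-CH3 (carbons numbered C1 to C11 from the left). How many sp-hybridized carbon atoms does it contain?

2

C1: sp2
C2: sp2
C3: sp2
C4: sp2
C5: sp3
C6: sp ✓
C7: sp ✓
C8: sp3
C9: sp2
C10: sp2
C11: sp3
C6, C7 → 2 sp carbons.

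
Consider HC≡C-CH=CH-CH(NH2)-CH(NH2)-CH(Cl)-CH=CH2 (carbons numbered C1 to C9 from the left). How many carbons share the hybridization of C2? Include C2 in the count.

2

C2 is sp (two π bonds).
C1: sp ✓
C2: sp ✓
C3: sp2
C4: sp2
C5: sp3
C6: sp3
C7: sp3
C8: sp2
C9: sp2
2 carbons are sp.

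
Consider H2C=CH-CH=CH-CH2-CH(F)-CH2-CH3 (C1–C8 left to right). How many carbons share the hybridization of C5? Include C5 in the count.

4

C5 is sp3 (only σ bonds).
C1: sp2
C2: sp2
C3: sp2
C4: sp2
C5: sp3 ✓
C6: sp3 ✓
C7: sp3 ✓
C8: sp3 ✓
4 carbons are sp3.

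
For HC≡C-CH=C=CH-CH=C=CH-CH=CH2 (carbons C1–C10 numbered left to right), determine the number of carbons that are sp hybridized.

C1: sp ✓
C2: sp ✓
C3: sp2
C4: sp ✓
C5: sp2
C6: sp2
C7: sp ✓
C8: sp2
C9: sp2
C10: sp2
C1, C2, C4, C7 → 4 sp carbons.

4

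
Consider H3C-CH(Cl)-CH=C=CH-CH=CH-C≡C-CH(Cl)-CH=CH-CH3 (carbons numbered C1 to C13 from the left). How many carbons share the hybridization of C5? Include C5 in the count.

6

C5 is sp2 (one π bond).
C1: sp3
C2: sp3
C3: sp2 ✓
C4: sp
C5: sp2 ✓
C6: sp2 ✓
C7: sp2 ✓
C8: sp
C9: sp
C10: sp3
C11: sp2 ✓
C12: sp2 ✓
C13: sp3
6 carbons are sp2.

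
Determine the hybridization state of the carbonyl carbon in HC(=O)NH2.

The carbonyl carbon carries 3 σ bonds, plus one π bond, giving a steric number of 3, so it is sp2.

sp2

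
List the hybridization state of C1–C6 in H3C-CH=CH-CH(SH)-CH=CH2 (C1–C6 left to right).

C1 has 4 σ bonds: steric number 4 → sp3.
C2 is sp2: 3 σ bonds, plus one π bond, 3 electron-density regions.
C3 (3 σ bonds, plus one π bond) has steric number 3: sp2.
C4 — 4 σ bonds. Steric number 4, so sp3.
C5 (3 σ bonds, plus one π bond) has steric number 3: sp2.
C6 carries 3 σ bonds, plus one π bond, giving a steric number of 3, so it is sp2.

C1 sp3, C2 sp2, C3 sp2, C4 sp3, C5 sp2, C6 sp2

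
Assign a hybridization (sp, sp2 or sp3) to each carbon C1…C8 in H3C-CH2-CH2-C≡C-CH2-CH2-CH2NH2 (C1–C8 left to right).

C1 has 4 σ bonds: steric number 4 → sp3.
C2 carries 4 σ bonds, giving a steric number of 4, so it is sp3.
C3 is sp3: 4 σ bonds, 4 electron-density regions.
C4 (2 σ bonds, plus two π bonds) has steric number 2: sp.
C5: 2 σ bonds, plus two π bonds — 2 electron domains, sp.
C6 is sp3: 4 σ bonds, 4 electron-density regions.
C7: 4 σ bonds; 4 regions of electron density → sp3.
C8: 4 σ bonds; 4 regions of electron density → sp3.

C1 sp3, C2 sp3, C3 sp3, C4 sp, C5 sp, C6 sp3, C7 sp3, C8 sp3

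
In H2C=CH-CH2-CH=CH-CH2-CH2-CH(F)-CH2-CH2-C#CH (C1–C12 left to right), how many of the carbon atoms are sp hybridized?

2

C1: sp2
C2: sp2
C3: sp3
C4: sp2
C5: sp2
C6: sp3
C7: sp3
C8: sp3
C9: sp3
C10: sp3
C11: sp ✓
C12: sp ✓
C11, C12 → 2 sp carbons.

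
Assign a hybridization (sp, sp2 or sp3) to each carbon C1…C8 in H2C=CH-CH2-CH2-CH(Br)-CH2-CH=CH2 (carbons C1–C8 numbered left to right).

C1 sp2, C2 sp2, C3 sp3, C4 sp3, C5 sp3, C6 sp3, C7 sp2, C8 sp2

C1: 3 σ bonds, plus one π bond — 3 electron domains, sp2.
C2 carries 3 σ bonds, plus one π bond, giving a steric number of 3, so it is sp2.
C3 has 4 σ bonds: steric number 4 → sp3.
C4 has 4 σ bonds: steric number 4 → sp3.
C5 — 4 σ bonds. Steric number 4, so sp3.
C6: 4 σ bonds — 4 electron domains, sp3.
C7: 3 σ bonds, plus one π bond — 3 electron domains, sp2.
C8: 3 σ bonds, plus one π bond; 3 regions of electron density → sp2.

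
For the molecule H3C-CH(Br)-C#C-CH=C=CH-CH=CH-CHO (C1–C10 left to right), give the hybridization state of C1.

C1: 4 σ bonds — 4 electron domains, sp3.

sp3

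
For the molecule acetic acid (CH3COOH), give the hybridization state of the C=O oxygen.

The C=O oxygen is sp2: 1 σ bond and 2 lone pairs, plus one π bond, 3 electron-density regions.

sp2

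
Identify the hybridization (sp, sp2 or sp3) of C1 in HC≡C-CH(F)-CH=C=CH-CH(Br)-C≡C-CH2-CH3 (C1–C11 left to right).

sp

C1 (2 σ bonds, plus two π bonds) has steric number 2: sp.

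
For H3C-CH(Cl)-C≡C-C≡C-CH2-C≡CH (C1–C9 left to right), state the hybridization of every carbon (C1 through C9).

C1: 4 σ bonds — 4 electron domains, sp3.
C2 — 4 σ bonds. Steric number 4, so sp3.
C3 — 2 σ bonds, plus two π bonds. Steric number 2, so sp.
C4 (2 σ bonds, plus two π bonds) has steric number 2: sp.
C5 has 2 σ bonds, plus two π bonds: steric number 2 → sp.
C6: 2 σ bonds, plus two π bonds — 2 electron domains, sp.
C7 (4 σ bonds) has steric number 4: sp3.
C8 (2 σ bonds, plus two π bonds) has steric number 2: sp.
C9 is sp: 2 σ bonds, plus two π bonds, 2 electron-density regions.

C1 sp3, C2 sp3, C3 sp, C4 sp, C5 sp, C6 sp, C7 sp3, C8 sp, C9 sp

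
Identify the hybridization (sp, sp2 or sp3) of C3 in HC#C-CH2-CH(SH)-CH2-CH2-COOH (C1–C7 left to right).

C3 is sp3: 4 σ bonds, 4 electron-density regions.

sp^3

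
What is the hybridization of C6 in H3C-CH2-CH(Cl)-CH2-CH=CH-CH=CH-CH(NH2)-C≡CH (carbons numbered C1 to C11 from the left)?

C6 carries 3 σ bonds, plus one π bond, giving a steric number of 3, so it is sp2.

sp^2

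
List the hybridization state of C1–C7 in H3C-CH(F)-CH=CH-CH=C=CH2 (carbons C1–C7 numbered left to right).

C1: 4 σ bonds — 4 electron domains, sp3.
C2: 4 σ bonds — 4 electron domains, sp3.
C3: 3 σ bonds, plus one π bond; 3 regions of electron density → sp2.
C4 (3 σ bonds, plus one π bond) has steric number 3: sp2.
C5: 3 σ bonds, plus one π bond; 3 regions of electron density → sp2.
C6: 2 σ bonds, plus two π bonds — 2 electron domains, sp.
C7 carries 3 σ bonds, plus one π bond, giving a steric number of 3, so it is sp2.

C1 sp3, C2 sp3, C3 sp2, C4 sp2, C5 sp2, C6 sp, C7 sp2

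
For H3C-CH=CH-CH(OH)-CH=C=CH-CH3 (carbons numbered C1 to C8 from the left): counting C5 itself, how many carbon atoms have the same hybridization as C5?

C5 is sp2 (one π bond).
C1: sp3
C2: sp2 ✓
C3: sp2 ✓
C4: sp3
C5: sp2 ✓
C6: sp
C7: sp2 ✓
C8: sp3
4 carbons are sp2.

4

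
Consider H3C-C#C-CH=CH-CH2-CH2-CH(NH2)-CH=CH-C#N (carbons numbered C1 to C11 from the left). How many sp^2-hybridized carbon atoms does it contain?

C1: sp3
C2: sp
C3: sp
C4: sp2 ✓
C5: sp2 ✓
C6: sp3
C7: sp3
C8: sp3
C9: sp2 ✓
C10: sp2 ✓
C11: sp
C4, C5, C9, C10 → 4 sp2 carbons.

4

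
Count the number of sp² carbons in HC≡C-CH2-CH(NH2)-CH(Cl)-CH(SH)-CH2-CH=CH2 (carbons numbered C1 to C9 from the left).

2

C1: sp
C2: sp
C3: sp3
C4: sp3
C5: sp3
C6: sp3
C7: sp3
C8: sp2 ✓
C9: sp2 ✓
C8, C9 → 2 sp2 carbons.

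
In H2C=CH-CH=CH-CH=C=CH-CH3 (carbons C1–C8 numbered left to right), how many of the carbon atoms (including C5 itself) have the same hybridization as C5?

6

C5 is sp2 (one π bond).
C1: sp2 ✓
C2: sp2 ✓
C3: sp2 ✓
C4: sp2 ✓
C5: sp2 ✓
C6: sp
C7: sp2 ✓
C8: sp3
6 carbons are sp2.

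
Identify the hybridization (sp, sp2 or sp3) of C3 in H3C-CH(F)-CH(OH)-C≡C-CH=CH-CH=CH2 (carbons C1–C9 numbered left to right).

C3 carries 4 σ bonds, giving a steric number of 4, so it is sp3.

sp^3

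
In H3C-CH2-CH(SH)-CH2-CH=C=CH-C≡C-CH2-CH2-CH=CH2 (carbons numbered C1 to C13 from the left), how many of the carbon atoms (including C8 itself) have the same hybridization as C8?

C8 is sp (two π bonds).
C1: sp3
C2: sp3
C3: sp3
C4: sp3
C5: sp2
C6: sp ✓
C7: sp2
C8: sp ✓
C9: sp ✓
C10: sp3
C11: sp3
C12: sp2
C13: sp2
3 carbons are sp.

3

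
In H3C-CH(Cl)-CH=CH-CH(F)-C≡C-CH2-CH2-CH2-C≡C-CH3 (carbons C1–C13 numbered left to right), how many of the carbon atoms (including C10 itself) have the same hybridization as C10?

C10 is sp3 (only σ bonds).
C1: sp3 ✓
C2: sp3 ✓
C3: sp2
C4: sp2
C5: sp3 ✓
C6: sp
C7: sp
C8: sp3 ✓
C9: sp3 ✓
C10: sp3 ✓
C11: sp
C12: sp
C13: sp3 ✓
7 carbons are sp3.

7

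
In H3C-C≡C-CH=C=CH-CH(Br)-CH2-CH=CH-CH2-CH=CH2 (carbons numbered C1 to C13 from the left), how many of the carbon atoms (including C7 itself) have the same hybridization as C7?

C7 is sp3 (only σ bonds).
C1: sp3 ✓
C2: sp
C3: sp
C4: sp2
C5: sp
C6: sp2
C7: sp3 ✓
C8: sp3 ✓
C9: sp2
C10: sp2
C11: sp3 ✓
C12: sp2
C13: sp2
4 carbons are sp3.

4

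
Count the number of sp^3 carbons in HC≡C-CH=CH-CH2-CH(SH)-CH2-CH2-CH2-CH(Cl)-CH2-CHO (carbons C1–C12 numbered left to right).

7

C1: sp
C2: sp
C3: sp2
C4: sp2
C5: sp3 ✓
C6: sp3 ✓
C7: sp3 ✓
C8: sp3 ✓
C9: sp3 ✓
C10: sp3 ✓
C11: sp3 ✓
C12: sp2
C5, C6, C7, C8, C9, C10, C11 → 7 sp3 carbons.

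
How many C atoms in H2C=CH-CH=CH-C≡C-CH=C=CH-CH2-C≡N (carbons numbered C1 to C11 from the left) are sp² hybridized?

C1: sp2 ✓
C2: sp2 ✓
C3: sp2 ✓
C4: sp2 ✓
C5: sp
C6: sp
C7: sp2 ✓
C8: sp
C9: sp2 ✓
C10: sp3
C11: sp
C1, C2, C3, C4, C7, C9 → 6 sp2 carbons.

6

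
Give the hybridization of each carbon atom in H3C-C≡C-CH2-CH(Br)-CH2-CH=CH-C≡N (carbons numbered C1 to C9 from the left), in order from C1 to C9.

C1 — 4 σ bonds. Steric number 4, so sp3.
C2 is sp: 2 σ bonds, plus two π bonds, 2 electron-density regions.
C3 carries 2 σ bonds, plus two π bonds, giving a steric number of 2, so it is sp.
C4 (4 σ bonds) has steric number 4: sp3.
C5 is sp3: 4 σ bonds, 4 electron-density regions.
C6: 4 σ bonds — 4 electron domains, sp3.
C7 (3 σ bonds, plus one π bond) has steric number 3: sp2.
C8 — 3 σ bonds, plus one π bond. Steric number 3, so sp2.
C9 (2 σ bonds, plus two π bonds) has steric number 2: sp.

C1 sp3, C2 sp, C3 sp, C4 sp3, C5 sp3, C6 sp3, C7 sp2, C8 sp2, C9 sp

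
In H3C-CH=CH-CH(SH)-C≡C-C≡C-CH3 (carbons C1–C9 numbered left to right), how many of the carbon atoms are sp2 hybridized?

2

C1: sp3
C2: sp2 ✓
C3: sp2 ✓
C4: sp3
C5: sp
C6: sp
C7: sp
C8: sp
C9: sp3
C2, C3 → 2 sp2 carbons.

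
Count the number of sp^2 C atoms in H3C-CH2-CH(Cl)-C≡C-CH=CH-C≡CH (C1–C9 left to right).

2

C1: sp3
C2: sp3
C3: sp3
C4: sp
C5: sp
C6: sp2 ✓
C7: sp2 ✓
C8: sp
C9: sp
C6, C7 → 2 sp2 carbons.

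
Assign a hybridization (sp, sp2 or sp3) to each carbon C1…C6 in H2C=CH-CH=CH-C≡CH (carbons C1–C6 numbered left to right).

C1: 3 σ bonds, plus one π bond — 3 electron domains, sp2.
C2: 3 σ bonds, plus one π bond — 3 electron domains, sp2.
C3 carries 3 σ bonds, plus one π bond, giving a steric number of 3, so it is sp2.
C4 (3 σ bonds, plus one π bond) has steric number 3: sp2.
C5 carries 2 σ bonds, plus two π bonds, giving a steric number of 2, so it is sp.
C6 has 2 σ bonds, plus two π bonds: steric number 2 → sp.

C1 sp2, C2 sp2, C3 sp2, C4 sp2, C5 sp, C6 sp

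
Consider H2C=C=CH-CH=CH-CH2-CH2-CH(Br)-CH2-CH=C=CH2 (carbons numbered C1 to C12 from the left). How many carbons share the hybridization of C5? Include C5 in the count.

6

C5 is sp2 (one π bond).
C1: sp2 ✓
C2: sp
C3: sp2 ✓
C4: sp2 ✓
C5: sp2 ✓
C6: sp3
C7: sp3
C8: sp3
C9: sp3
C10: sp2 ✓
C11: sp
C12: sp2 ✓
6 carbons are sp2.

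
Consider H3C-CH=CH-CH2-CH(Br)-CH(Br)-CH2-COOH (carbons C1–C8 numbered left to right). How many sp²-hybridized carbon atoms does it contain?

3

C1: sp3
C2: sp2 ✓
C3: sp2 ✓
C4: sp3
C5: sp3
C6: sp3
C7: sp3
C8: sp2 ✓
C2, C3, C8 → 3 sp2 carbons.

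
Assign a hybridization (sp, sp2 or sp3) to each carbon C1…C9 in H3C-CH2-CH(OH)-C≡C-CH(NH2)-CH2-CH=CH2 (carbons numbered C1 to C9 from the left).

C1 — 4 σ bonds. Steric number 4, so sp3.
C2 (4 σ bonds) has steric number 4: sp3.
C3 carries 4 σ bonds, giving a steric number of 4, so it is sp3.
C4 has 2 σ bonds, plus two π bonds: steric number 2 → sp.
C5 carries 2 σ bonds, plus two π bonds, giving a steric number of 2, so it is sp.
C6 carries 4 σ bonds, giving a steric number of 4, so it is sp3.
C7 (4 σ bonds) has steric number 4: sp3.
C8 has 3 σ bonds, plus one π bond: steric number 3 → sp2.
C9 — 3 σ bonds, plus one π bond. Steric number 3, so sp2.

C1 sp3, C2 sp3, C3 sp3, C4 sp, C5 sp, C6 sp3, C7 sp3, C8 sp2, C9 sp2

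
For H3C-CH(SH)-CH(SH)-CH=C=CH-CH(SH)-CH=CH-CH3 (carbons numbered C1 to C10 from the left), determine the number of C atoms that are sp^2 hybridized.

4

C1: sp3
C2: sp3
C3: sp3
C4: sp2 ✓
C5: sp
C6: sp2 ✓
C7: sp3
C8: sp2 ✓
C9: sp2 ✓
C10: sp3
C4, C6, C8, C9 → 4 sp2 carbons.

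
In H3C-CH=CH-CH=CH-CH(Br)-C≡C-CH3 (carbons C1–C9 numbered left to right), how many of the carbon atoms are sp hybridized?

C1: sp3
C2: sp2
C3: sp2
C4: sp2
C5: sp2
C6: sp3
C7: sp ✓
C8: sp ✓
C9: sp3
C7, C8 → 2 sp carbons.

2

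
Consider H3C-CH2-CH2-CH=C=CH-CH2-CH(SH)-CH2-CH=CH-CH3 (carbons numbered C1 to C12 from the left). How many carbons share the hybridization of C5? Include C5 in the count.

C5 is sp (two π bonds).
C1: sp3
C2: sp3
C3: sp3
C4: sp2
C5: sp ✓
C6: sp2
C7: sp3
C8: sp3
C9: sp3
C10: sp2
C11: sp2
C12: sp3
1 carbon is sp.

1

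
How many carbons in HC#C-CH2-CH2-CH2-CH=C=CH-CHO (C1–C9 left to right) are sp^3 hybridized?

C1: sp
C2: sp
C3: sp3 ✓
C4: sp3 ✓
C5: sp3 ✓
C6: sp2
C7: sp
C8: sp2
C9: sp2
C3, C4, C5 → 3 sp3 carbons.

3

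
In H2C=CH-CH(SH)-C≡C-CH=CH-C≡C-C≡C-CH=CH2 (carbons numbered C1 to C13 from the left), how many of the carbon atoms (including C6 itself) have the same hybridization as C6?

C6 is sp2 (one π bond).
C1: sp2 ✓
C2: sp2 ✓
C3: sp3
C4: sp
C5: sp
C6: sp2 ✓
C7: sp2 ✓
C8: sp
C9: sp
C10: sp
C11: sp
C12: sp2 ✓
C13: sp2 ✓
6 carbons are sp2.

6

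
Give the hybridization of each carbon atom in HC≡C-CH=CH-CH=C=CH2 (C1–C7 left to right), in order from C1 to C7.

C1 sp, C2 sp, C3 sp2, C4 sp2, C5 sp2, C6 sp, C7 sp2

C1: 2 σ bonds, plus two π bonds; 2 regions of electron density → sp.
C2 — 2 σ bonds, plus two π bonds. Steric number 2, so sp.
C3: 3 σ bonds, plus one π bond; 3 regions of electron density → sp2.
C4 is sp2: 3 σ bonds, plus one π bond, 3 electron-density regions.
C5 carries 3 σ bonds, plus one π bond, giving a steric number of 3, so it is sp2.
C6 has 2 σ bonds, plus two π bonds: steric number 2 → sp.
C7 carries 3 σ bonds, plus one π bond, giving a steric number of 3, so it is sp2.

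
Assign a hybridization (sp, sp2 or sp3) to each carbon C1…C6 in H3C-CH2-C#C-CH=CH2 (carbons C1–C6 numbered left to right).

C1 has 4 σ bonds: steric number 4 → sp3.
C2 has 4 σ bonds: steric number 4 → sp3.
C3 (2 σ bonds, plus two π bonds) has steric number 2: sp.
C4: 2 σ bonds, plus two π bonds — 2 electron domains, sp.
C5: 3 σ bonds, plus one π bond — 3 electron domains, sp2.
C6 has 3 σ bonds, plus one π bond: steric number 3 → sp2.

C1 sp3, C2 sp3, C3 sp, C4 sp, C5 sp2, C6 sp2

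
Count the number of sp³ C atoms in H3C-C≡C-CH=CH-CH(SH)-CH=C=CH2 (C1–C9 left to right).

C1: sp3 ✓
C2: sp
C3: sp
C4: sp2
C5: sp2
C6: sp3 ✓
C7: sp2
C8: sp
C9: sp2
C1, C6 → 2 sp3 carbons.

2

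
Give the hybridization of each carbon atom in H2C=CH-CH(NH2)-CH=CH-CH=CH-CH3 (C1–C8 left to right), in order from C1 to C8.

C1: 3 σ bonds, plus one π bond — 3 electron domains, sp2.
C2: 3 σ bonds, plus one π bond — 3 electron domains, sp2.
C3: 4 σ bonds — 4 electron domains, sp3.
C4: 3 σ bonds, plus one π bond — 3 electron domains, sp2.
C5: 3 σ bonds, plus one π bond; 3 regions of electron density → sp2.
C6 has 3 σ bonds, plus one π bond: steric number 3 → sp2.
C7 is sp2: 3 σ bonds, plus one π bond, 3 electron-density regions.
C8 has 4 σ bonds: steric number 4 → sp3.

C1 sp2, C2 sp2, C3 sp3, C4 sp2, C5 sp2, C6 sp2, C7 sp2, C8 sp3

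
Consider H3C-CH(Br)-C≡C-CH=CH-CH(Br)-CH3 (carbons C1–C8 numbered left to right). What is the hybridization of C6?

C6: 3 σ bonds, plus one π bond — 3 electron domains, sp2.

sp^2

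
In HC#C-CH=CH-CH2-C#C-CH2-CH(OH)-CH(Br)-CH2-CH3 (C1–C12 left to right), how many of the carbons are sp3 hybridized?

6

C1: sp
C2: sp
C3: sp2
C4: sp2
C5: sp3 ✓
C6: sp
C7: sp
C8: sp3 ✓
C9: sp3 ✓
C10: sp3 ✓
C11: sp3 ✓
C12: sp3 ✓
C5, C8, C9, C10, C11, C12 → 6 sp3 carbons.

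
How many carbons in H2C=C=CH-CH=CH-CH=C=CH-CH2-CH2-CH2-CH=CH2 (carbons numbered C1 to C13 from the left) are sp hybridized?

2

C1: sp2
C2: sp ✓
C3: sp2
C4: sp2
C5: sp2
C6: sp2
C7: sp ✓
C8: sp2
C9: sp3
C10: sp3
C11: sp3
C12: sp2
C13: sp2
C2, C7 → 2 sp carbons.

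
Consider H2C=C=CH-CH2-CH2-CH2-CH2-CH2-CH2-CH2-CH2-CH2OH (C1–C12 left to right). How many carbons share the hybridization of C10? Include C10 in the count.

9

C10 is sp3 (only σ bonds).
C1: sp2
C2: sp
C3: sp2
C4: sp3 ✓
C5: sp3 ✓
C6: sp3 ✓
C7: sp3 ✓
C8: sp3 ✓
C9: sp3 ✓
C10: sp3 ✓
C11: sp3 ✓
C12: sp3 ✓
9 carbons are sp3.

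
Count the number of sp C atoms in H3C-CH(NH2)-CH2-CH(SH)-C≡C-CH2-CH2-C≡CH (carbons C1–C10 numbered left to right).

4

C1: sp3
C2: sp3
C3: sp3
C4: sp3
C5: sp ✓
C6: sp ✓
C7: sp3
C8: sp3
C9: sp ✓
C10: sp ✓
C5, C6, C9, C10 → 4 sp carbons.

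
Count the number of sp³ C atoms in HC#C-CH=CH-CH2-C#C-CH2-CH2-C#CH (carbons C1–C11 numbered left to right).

3

C1: sp
C2: sp
C3: sp2
C4: sp2
C5: sp3 ✓
C6: sp
C7: sp
C8: sp3 ✓
C9: sp3 ✓
C10: sp
C11: sp
C5, C8, C9 → 3 sp3 carbons.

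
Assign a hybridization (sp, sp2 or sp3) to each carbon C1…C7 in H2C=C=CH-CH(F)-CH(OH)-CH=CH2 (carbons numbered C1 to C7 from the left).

C1 carries 3 σ bonds, plus one π bond, giving a steric number of 3, so it is sp2.
C2 — 2 σ bonds, plus two π bonds. Steric number 2, so sp.
C3 — 3 σ bonds, plus one π bond. Steric number 3, so sp2.
C4 is sp3: 4 σ bonds, 4 electron-density regions.
C5 (4 σ bonds) has steric number 4: sp3.
C6 — 3 σ bonds, plus one π bond. Steric number 3, so sp2.
C7 is sp2: 3 σ bonds, plus one π bond, 3 electron-density regions.

C1 sp2, C2 sp, C3 sp2, C4 sp3, C5 sp3, C6 sp2, C7 sp2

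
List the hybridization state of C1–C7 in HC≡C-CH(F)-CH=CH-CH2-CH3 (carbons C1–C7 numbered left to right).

C1 sp, C2 sp, C3 sp3, C4 sp2, C5 sp2, C6 sp3, C7 sp3

C1: 2 σ bonds, plus two π bonds; 2 regions of electron density → sp.
C2 — 2 σ bonds, plus two π bonds. Steric number 2, so sp.
C3 — 4 σ bonds. Steric number 4, so sp3.
C4: 3 σ bonds, plus one π bond — 3 electron domains, sp2.
C5 (3 σ bonds, plus one π bond) has steric number 3: sp2.
C6: 4 σ bonds; 4 regions of electron density → sp3.
C7 carries 4 σ bonds, giving a steric number of 4, so it is sp3.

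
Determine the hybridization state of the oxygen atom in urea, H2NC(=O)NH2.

sp2

The oxygen atom — 1 σ bond and 2 lone pairs, plus one π bond. Steric number 3, so sp2.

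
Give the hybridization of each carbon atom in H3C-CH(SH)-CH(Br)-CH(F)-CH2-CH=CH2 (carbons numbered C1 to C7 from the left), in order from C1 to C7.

C1 sp3, C2 sp3, C3 sp3, C4 sp3, C5 sp3, C6 sp2, C7 sp2

C1 — 4 σ bonds. Steric number 4, so sp3.
C2: 4 σ bonds — 4 electron domains, sp3.
C3 — 4 σ bonds. Steric number 4, so sp3.
C4 has 4 σ bonds: steric number 4 → sp3.
C5: 4 σ bonds — 4 electron domains, sp3.
C6 (3 σ bonds, plus one π bond) has steric number 3: sp2.
C7 carries 3 σ bonds, plus one π bond, giving a steric number of 3, so it is sp2.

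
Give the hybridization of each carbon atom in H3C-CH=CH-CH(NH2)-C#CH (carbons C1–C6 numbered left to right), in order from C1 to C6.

C1 is sp3: 4 σ bonds, 4 electron-density regions.
C2 (3 σ bonds, plus one π bond) has steric number 3: sp2.
C3: 3 σ bonds, plus one π bond — 3 electron domains, sp2.
C4 carries 4 σ bonds, giving a steric number of 4, so it is sp3.
C5 is sp: 2 σ bonds, plus two π bonds, 2 electron-density regions.
C6 (2 σ bonds, plus two π bonds) has steric number 2: sp.

C1 sp3, C2 sp2, C3 sp2, C4 sp3, C5 sp, C6 sp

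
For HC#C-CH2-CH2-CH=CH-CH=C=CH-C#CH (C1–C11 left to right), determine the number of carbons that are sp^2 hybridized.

4

C1: sp
C2: sp
C3: sp3
C4: sp3
C5: sp2 ✓
C6: sp2 ✓
C7: sp2 ✓
C8: sp
C9: sp2 ✓
C10: sp
C11: sp
C5, C6, C7, C9 → 4 sp2 carbons.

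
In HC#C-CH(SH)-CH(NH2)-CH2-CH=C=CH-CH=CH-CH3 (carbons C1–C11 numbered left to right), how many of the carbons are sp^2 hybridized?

C1: sp
C2: sp
C3: sp3
C4: sp3
C5: sp3
C6: sp2 ✓
C7: sp
C8: sp2 ✓
C9: sp2 ✓
C10: sp2 ✓
C11: sp3
C6, C8, C9, C10 → 4 sp2 carbons.

4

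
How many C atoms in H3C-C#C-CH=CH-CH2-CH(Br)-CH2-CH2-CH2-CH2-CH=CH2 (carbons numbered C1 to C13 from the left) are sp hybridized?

C1: sp3
C2: sp ✓
C3: sp ✓
C4: sp2
C5: sp2
C6: sp3
C7: sp3
C8: sp3
C9: sp3
C10: sp3
C11: sp3
C12: sp2
C13: sp2
C2, C3 → 2 sp carbons.

2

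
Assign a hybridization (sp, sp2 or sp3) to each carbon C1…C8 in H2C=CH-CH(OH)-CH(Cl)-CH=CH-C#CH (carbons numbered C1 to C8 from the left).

C1 carries 3 σ bonds, plus one π bond, giving a steric number of 3, so it is sp2.
C2 has 3 σ bonds, plus one π bond: steric number 3 → sp2.
C3: 4 σ bonds — 4 electron domains, sp3.
C4 has 4 σ bonds: steric number 4 → sp3.
C5: 3 σ bonds, plus one π bond — 3 electron domains, sp2.
C6 carries 3 σ bonds, plus one π bond, giving a steric number of 3, so it is sp2.
C7: 2 σ bonds, plus two π bonds; 2 regions of electron density → sp.
C8 — 2 σ bonds, plus two π bonds. Steric number 2, so sp.

C1 sp2, C2 sp2, C3 sp3, C4 sp3, C5 sp2, C6 sp2, C7 sp, C8 sp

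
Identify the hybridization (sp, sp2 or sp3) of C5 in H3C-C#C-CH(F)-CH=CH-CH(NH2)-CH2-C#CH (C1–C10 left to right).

sp^2

C5 is sp2: 3 σ bonds, plus one π bond, 3 electron-density regions.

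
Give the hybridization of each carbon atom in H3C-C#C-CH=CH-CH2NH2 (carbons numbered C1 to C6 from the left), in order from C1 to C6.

C1: 4 σ bonds — 4 electron domains, sp3.
C2: 2 σ bonds, plus two π bonds — 2 electron domains, sp.
C3 — 2 σ bonds, plus two π bonds. Steric number 2, so sp.
C4 is sp2: 3 σ bonds, plus one π bond, 3 electron-density regions.
C5 is sp2: 3 σ bonds, plus one π bond, 3 electron-density regions.
C6 is sp3: 4 σ bonds, 4 electron-density regions.

C1 sp3, C2 sp, C3 sp, C4 sp2, C5 sp2, C6 sp3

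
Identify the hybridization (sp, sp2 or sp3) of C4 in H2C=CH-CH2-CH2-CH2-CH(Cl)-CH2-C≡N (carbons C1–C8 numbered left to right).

C4 has 4 σ bonds: steric number 4 → sp3.

sp3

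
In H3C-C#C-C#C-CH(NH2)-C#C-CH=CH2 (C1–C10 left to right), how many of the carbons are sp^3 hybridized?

2

C1: sp3 ✓
C2: sp
C3: sp
C4: sp
C5: sp
C6: sp3 ✓
C7: sp
C8: sp
C9: sp2
C10: sp2
C1, C6 → 2 sp3 carbons.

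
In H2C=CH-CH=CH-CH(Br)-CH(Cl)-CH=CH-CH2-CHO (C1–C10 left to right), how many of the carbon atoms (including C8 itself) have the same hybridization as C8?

C8 is sp2 (one π bond).
C1: sp2 ✓
C2: sp2 ✓
C3: sp2 ✓
C4: sp2 ✓
C5: sp3
C6: sp3
C7: sp2 ✓
C8: sp2 ✓
C9: sp3
C10: sp2 ✓
7 carbons are sp2.

7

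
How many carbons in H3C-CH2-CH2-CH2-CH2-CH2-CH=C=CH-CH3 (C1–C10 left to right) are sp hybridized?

1

C1: sp3
C2: sp3
C3: sp3
C4: sp3
C5: sp3
C6: sp3
C7: sp2
C8: sp ✓
C9: sp2
C10: sp3
C8 → 1 sp carbon.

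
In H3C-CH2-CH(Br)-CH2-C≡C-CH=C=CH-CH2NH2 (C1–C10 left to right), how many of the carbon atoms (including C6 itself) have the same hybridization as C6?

3

C6 is sp (two π bonds).
C1: sp3
C2: sp3
C3: sp3
C4: sp3
C5: sp ✓
C6: sp ✓
C7: sp2
C8: sp ✓
C9: sp2
C10: sp3
3 carbons are sp.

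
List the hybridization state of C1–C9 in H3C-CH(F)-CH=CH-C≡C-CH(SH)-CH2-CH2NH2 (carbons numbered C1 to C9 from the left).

C1 sp3, C2 sp3, C3 sp2, C4 sp2, C5 sp, C6 sp, C7 sp3, C8 sp3, C9 sp3

C1: 4 σ bonds; 4 regions of electron density → sp3.
C2: 4 σ bonds — 4 electron domains, sp3.
C3 — 3 σ bonds, plus one π bond. Steric number 3, so sp2.
C4 — 3 σ bonds, plus one π bond. Steric number 3, so sp2.
C5: 2 σ bonds, plus two π bonds; 2 regions of electron density → sp.
C6 is sp: 2 σ bonds, plus two π bonds, 2 electron-density regions.
C7: 4 σ bonds; 4 regions of electron density → sp3.
C8 has 4 σ bonds: steric number 4 → sp3.
C9 has 4 σ bonds: steric number 4 → sp3.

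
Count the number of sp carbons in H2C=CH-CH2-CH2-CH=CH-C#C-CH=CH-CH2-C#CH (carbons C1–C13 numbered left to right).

C1: sp2
C2: sp2
C3: sp3
C4: sp3
C5: sp2
C6: sp2
C7: sp ✓
C8: sp ✓
C9: sp2
C10: sp2
C11: sp3
C12: sp ✓
C13: sp ✓
C7, C8, C12, C13 → 4 sp carbons.

4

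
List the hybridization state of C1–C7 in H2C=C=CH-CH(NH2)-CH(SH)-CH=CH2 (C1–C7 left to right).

C1: 3 σ bonds, plus one π bond — 3 electron domains, sp2.
C2 (2 σ bonds, plus two π bonds) has steric number 2: sp.
C3: 3 σ bonds, plus one π bond — 3 electron domains, sp2.
C4 carries 4 σ bonds, giving a steric number of 4, so it is sp3.
C5: 4 σ bonds; 4 regions of electron density → sp3.
C6 (3 σ bonds, plus one π bond) has steric number 3: sp2.
C7: 3 σ bonds, plus one π bond — 3 electron domains, sp2.

C1 sp2, C2 sp, C3 sp2, C4 sp3, C5 sp3, C6 sp2, C7 sp2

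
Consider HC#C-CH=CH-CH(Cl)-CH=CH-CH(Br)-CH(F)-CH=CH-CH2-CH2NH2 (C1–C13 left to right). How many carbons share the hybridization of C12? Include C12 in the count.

5

C12 is sp3 (only σ bonds).
C1: sp
C2: sp
C3: sp2
C4: sp2
C5: sp3 ✓
C6: sp2
C7: sp2
C8: sp3 ✓
C9: sp3 ✓
C10: sp2
C11: sp2
C12: sp3 ✓
C13: sp3 ✓
5 carbons are sp3.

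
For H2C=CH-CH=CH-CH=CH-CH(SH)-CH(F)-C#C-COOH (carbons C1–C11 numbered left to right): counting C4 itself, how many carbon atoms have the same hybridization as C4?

C4 is sp2 (one π bond).
C1: sp2 ✓
C2: sp2 ✓
C3: sp2 ✓
C4: sp2 ✓
C5: sp2 ✓
C6: sp2 ✓
C7: sp3
C8: sp3
C9: sp
C10: sp
C11: sp2 ✓
7 carbons are sp2.

7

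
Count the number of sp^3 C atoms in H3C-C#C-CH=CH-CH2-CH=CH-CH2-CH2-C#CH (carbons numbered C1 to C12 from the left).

C1: sp3 ✓
C2: sp
C3: sp
C4: sp2
C5: sp2
C6: sp3 ✓
C7: sp2
C8: sp2
C9: sp3 ✓
C10: sp3 ✓
C11: sp
C12: sp
C1, C6, C9, C10 → 4 sp3 carbons.

4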